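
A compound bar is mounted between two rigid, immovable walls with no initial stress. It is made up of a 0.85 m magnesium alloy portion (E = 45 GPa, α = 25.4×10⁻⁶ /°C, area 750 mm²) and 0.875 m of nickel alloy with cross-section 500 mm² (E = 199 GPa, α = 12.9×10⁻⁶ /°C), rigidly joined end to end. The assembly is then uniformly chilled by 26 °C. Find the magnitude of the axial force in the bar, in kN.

P ≈ 25.2 kN (tensile)

If the supports were absent, the total length change would be Σ αᵢΔT Lᵢ = 25.4×10⁻⁶×26×850 + 12.9×10⁻⁶×26×875 = 0.8548 mm.
The rigid supports impose zero overall length change; the single axial force P common to all segments must satisfy P Σ Lᵢ/(AᵢEᵢ) = δ_free.
Σ Lᵢ/(AᵢEᵢ) = 850/(750×45×10³) + 875/(500×199×10³) = 3.398×10⁻⁵ mm/N.
P = 0.8548 / 3.398×10⁻⁵ = 25160 N = 25.16 kN, tensile.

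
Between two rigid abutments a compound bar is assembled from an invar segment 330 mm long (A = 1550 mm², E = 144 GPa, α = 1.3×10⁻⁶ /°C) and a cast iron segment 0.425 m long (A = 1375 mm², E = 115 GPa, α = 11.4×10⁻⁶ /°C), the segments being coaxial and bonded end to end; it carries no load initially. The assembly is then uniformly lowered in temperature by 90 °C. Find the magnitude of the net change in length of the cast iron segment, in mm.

With the walls removed the bar would change length by δ_free = Σ αᵢΔT Lᵢ = 1.3×10⁻⁶×90×330 + 11.4×10⁻⁶×90×425 = 0.4747 mm.
The rigid supports impose zero overall length change; the single axial force P common to all segments must satisfy P Σ Lᵢ/(AᵢEᵢ) = δ_free.
The series flexibility is Σ Lᵢ/(AᵢEᵢ) = 330/(1550×144×10³) + 425/(1375×115×10³) = 4.166×10⁻⁶ mm/N.
Hence P = δ_free / Σ(L/AE) = 0.4747/4.166×10⁻⁶ = 113.9 kN (tensile).
For the cast iron segment, free thermal change = 11.4×10⁻⁶×90×425 = 0.436 mm and elastic change from P = 113900×425/(1375×115×10³) = 0.3062 mm; these oppose, so the net change is 0.13 mm (segment shortens).

|ΔL| ≈ 0.13 mm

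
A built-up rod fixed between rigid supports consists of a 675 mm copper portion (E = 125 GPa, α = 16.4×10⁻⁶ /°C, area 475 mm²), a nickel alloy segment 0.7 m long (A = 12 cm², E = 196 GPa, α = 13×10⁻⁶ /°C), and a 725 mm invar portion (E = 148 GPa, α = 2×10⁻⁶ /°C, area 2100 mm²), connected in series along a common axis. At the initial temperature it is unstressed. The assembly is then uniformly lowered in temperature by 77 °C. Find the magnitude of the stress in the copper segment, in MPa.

σ ≈ 210 MPa (tensile)

Free thermal contraction of the whole bar: Σ αᵢΔT Lᵢ = 16.4×10⁻⁶×77×675 + 13×10⁻⁶×77×700 + 2×10⁻⁶×77×725 = 1.665 mm.
The rigid supports impose zero overall length change; the single axial force P common to all segments must satisfy P Σ Lᵢ/(AᵢEᵢ) = δ_free.
The series flexibility is Σ Lᵢ/(AᵢEᵢ) = 675/(475×125×10³) + 700/(1200×196×10³) + 725/(2100×148×10³) = 1.668×10⁻⁵ mm/N.
P = 1.665 / 1.668×10⁻⁵ = 99820 N = 99.82 kN, tensile.
σ_{copper} = P / A = 99820 / 475 = 210.1 MPa.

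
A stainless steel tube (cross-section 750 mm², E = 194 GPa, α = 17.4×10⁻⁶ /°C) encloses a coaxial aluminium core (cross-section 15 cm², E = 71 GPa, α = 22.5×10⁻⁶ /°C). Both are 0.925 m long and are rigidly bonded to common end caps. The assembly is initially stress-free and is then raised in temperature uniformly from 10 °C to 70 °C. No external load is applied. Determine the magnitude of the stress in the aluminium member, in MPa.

σ ≈ 12.5 MPa (compressive)

The aluminium has the larger α, so on heating it would change length more than the stainless steel if both were free. The rigid plates force a common final length, so the aluminium is put into compression and the stainless steel into tension, with equal and opposite forces P (no external load).
Equating the net (thermal + elastic) strains gives |α₁ − α₂|·ΔT = P·[1/(A₁E₁) + 1/(A₂E₂)].
|α₁ − α₂|·ΔT = 5.1×10⁻⁶ × 60 = 0.000306.
1/(A₁E₁) + 1/(A₂E₂) = 1/(750×194×10³) + 1/(1500×71×10³) = 1.626×10⁻⁸ N⁻¹.
P = 0.000306 / 1.626×10⁻⁸ = 18820 N = 18.82 kN.
σ_{aluminium} = P/A₂ = 18820/1500 = 12.54 MPa, compressive.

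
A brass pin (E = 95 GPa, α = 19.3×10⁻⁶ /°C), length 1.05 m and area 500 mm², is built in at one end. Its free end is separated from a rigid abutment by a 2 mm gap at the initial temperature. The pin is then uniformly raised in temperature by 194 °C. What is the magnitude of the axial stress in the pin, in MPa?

If the wall were absent the pin would grow by αΔT L = 19.3×10⁻⁶ × 194 × 1050 = 3.931 mm.
The gap closes (δ_free > 2 mm) and the wall then resists a further 3.931 − 2 = 1.931 mm of expansion.
Compatibility: PL/(AE) = 1.931 mm, so σ = P/A = E × (1.931/1050) = 174.7 MPa.

σ ≈ 175 MPa (compressive)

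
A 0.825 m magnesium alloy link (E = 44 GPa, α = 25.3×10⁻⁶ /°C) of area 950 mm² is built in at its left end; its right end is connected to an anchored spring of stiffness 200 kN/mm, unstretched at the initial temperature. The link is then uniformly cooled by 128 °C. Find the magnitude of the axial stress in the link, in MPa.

σ ≈ 114 MPa (tensile)

Free thermal contraction: δ_free = αΔT L = 25.3×10⁻⁶ × 128 × 825 = 2.672 mm.
Let P be the tensile force in the spring. The link extends elastically by PL/(AE) and the spring stretches by P/k; together these equal δ_free.
P [ L/(AE) + 1/k ] = δ_free → P [ 825/(950×44×10³) + 1/(200×10³) ] = 2.672.
P = 2.672 / 2.474×10⁻⁵ = 108000 N.
σ = P/A = 108000/950 = 113.7 MPa.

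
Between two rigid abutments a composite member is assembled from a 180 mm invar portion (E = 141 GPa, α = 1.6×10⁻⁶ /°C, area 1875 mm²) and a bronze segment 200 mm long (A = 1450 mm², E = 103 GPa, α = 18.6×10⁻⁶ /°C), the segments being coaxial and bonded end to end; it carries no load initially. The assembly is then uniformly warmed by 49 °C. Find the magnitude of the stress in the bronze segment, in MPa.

With the walls removed the bar would change length by δ_free = Σ αᵢΔT Lᵢ = 1.6×10⁻⁶×49×180 + 18.6×10⁻⁶×49×200 = 0.1964 mm.
The rigid supports impose zero overall length change; the single axial force P common to all segments must satisfy P Σ Lᵢ/(AᵢEᵢ) = δ_free.
The series flexibility is Σ Lᵢ/(AᵢEᵢ) = 180/(1875×141×10³) + 200/(1450×103×10³) = 2.02×10⁻⁶ mm/N.
So P = 0.1964 / 2.02×10⁻⁶ = 97.22 kN, compressive.
σ_{bronze} = P / A = 97220 / 1450 = 67.05 MPa.

σ ≈ 67.1 MPa (compressive)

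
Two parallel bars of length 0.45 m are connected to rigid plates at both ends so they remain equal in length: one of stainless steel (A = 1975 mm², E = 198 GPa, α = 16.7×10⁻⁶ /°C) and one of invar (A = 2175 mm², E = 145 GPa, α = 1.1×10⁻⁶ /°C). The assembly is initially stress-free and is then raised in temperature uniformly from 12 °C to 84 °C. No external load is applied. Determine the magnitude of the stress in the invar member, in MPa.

σ ≈ 90.2 MPa (tensile)

Equilibrium of a rigid end plate with no external load gives equal and opposite internal forces ±P in the two members. Since α_{stainless steel} > α_{invar}, heating drives the stainless steel into compression and the invar into tension.
Setting the final lengths equal and cancelling L: (α₁ − α₂)ΔT = P/(A₁E₁) + P/(A₂E₂).
|α₁ − α₂|·ΔT = 15.6×10⁻⁶ × 72 = 0.001123.
1/(A₁E₁) + 1/(A₂E₂) = 1/(1975×198×10³) + 1/(2175×145×10³) = 5.728×10⁻⁹ N⁻¹.
So P = 0.001123 / 5.728×10⁻⁹ = 196.1 kN.
σ_{invar} = P/A₂ = 196100/2175 = 90.16 MPa, tensile.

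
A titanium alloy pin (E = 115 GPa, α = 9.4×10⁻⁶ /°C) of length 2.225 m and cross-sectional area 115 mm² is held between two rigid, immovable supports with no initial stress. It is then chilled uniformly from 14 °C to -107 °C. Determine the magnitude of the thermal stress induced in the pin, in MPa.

Because both ends are immovable the net strain is zero, and the suppressed thermal strain is αΔT = 9.4×10⁻⁶ × 121 = 1137.4×10⁻⁶.
The stress required to suppress this strain is σ = Eε = 115×10³ × 1137.4×10⁻⁶ = 130.8 MPa, tensile since the pin is trying to contract.

σ ≈ 131 MPa (tensile)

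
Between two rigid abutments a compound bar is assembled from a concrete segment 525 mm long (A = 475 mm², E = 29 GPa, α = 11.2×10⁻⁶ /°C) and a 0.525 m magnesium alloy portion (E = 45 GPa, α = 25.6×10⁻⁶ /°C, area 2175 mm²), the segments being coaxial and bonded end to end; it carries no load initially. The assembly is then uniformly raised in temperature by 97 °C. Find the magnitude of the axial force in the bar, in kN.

P ≈ 43.1 kN (compressive)

With the walls removed the bar would change length by δ_free = Σ αᵢΔT Lᵢ = 11.2×10⁻⁶×97×525 + 25.6×10⁻⁶×97×525 = 1.874 mm.
The walls prevent any net length change, so an axial force P (same in every segment) develops. Compatibility: P · Σ Lᵢ/(AᵢEᵢ) = δ_free.
The series flexibility is Σ Lᵢ/(AᵢEᵢ) = 525/(475×29×10³) + 525/(2175×45×10³) = 4.348×10⁻⁵ mm/N.
Hence P = δ_free / Σ(L/AE) = 1.874/4.348×10⁻⁵ = 43.1 kN (compressive).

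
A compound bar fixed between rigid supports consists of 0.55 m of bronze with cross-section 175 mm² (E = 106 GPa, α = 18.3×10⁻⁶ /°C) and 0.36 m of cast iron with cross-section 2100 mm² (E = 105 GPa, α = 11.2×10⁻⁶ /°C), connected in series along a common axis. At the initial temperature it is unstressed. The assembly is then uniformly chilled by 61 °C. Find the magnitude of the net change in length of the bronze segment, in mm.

Free thermal contraction of the whole bar: Σ αᵢΔT Lᵢ = 18.3×10⁻⁶×61×550 + 11.2×10⁻⁶×61×360 = 0.8599 mm.
Since the ends are fixed, an axial force P builds up, equal in every segment, with P · Σ Lᵢ/(AᵢEᵢ) = δ_free.
The series flexibility is Σ Lᵢ/(AᵢEᵢ) = 550/(175×106×10³) + 360/(2100×105×10³) = 3.128×10⁻⁵ mm/N.
Hence P = δ_free / Σ(L/AE) = 0.8599/3.128×10⁻⁵ = 27.49 kN (tensile).
For the bronze segment, free thermal change = 18.3×10⁻⁶×61×550 = 0.614 mm and elastic change from P = 27490×550/(175×106×10³) = 0.815 mm; these oppose, so the net change is 0.201 mm (segment lengthens).

|ΔL| ≈ 0.201 mm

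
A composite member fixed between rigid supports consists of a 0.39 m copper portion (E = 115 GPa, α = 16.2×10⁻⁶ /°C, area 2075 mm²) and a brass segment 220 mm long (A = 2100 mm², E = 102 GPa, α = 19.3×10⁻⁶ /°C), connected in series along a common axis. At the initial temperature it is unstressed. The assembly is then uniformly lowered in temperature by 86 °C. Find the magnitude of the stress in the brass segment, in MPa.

If the supports were absent, the total length change would be Σ αᵢΔT Lᵢ = 16.2×10⁻⁶×86×390 + 19.3×10⁻⁶×86×220 = 0.9085 mm.
The rigid supports impose zero overall length change; the single axial force P common to all segments must satisfy P Σ Lᵢ/(AᵢEᵢ) = δ_free.
Σ Lᵢ/(AᵢEᵢ) = 390/(2075×115×10³) + 220/(2100×102×10³) = 2.661×10⁻⁶ mm/N.
So P = 0.9085 / 2.661×10⁻⁶ = 341.4 kN, tensile.
σ_{brass} = P / A = 341400 / 2100 = 162.6 MPa.

σ ≈ 163 MPa (tensile)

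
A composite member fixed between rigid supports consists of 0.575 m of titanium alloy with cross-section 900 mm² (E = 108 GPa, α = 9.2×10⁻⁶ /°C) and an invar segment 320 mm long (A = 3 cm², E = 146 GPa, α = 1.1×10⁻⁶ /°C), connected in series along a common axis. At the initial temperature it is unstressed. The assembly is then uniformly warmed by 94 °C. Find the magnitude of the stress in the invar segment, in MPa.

Free thermal expansion of the whole bar: Σ αᵢΔT Lᵢ = 9.2×10⁻⁶×94×575 + 1.1×10⁻⁶×94×320 = 0.5303 mm.
Since the ends are fixed, an axial force P builds up, equal in every segment, with P · Σ Lᵢ/(AᵢEᵢ) = δ_free.
The series flexibility is Σ Lᵢ/(AᵢEᵢ) = 575/(900×108×10³) + 320/(300×146×10³) = 1.322×10⁻⁵ mm/N.
P = 0.5303 / 1.322×10⁻⁵ = 40110 N = 40.11 kN, compressive.
σ_{invar} = P / A = 40110 / 300 = 133.7 MPa.

σ ≈ 134 MPa (compressive)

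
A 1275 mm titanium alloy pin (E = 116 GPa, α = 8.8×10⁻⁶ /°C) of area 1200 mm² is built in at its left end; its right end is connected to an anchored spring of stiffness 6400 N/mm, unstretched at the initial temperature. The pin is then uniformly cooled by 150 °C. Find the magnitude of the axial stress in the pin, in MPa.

Free thermal contraction: δ_free = αΔT L = 8.8×10⁻⁶ × 150 × 1275 = 1.683 mm.
Let P be the tensile force in the spring. The pin extends elastically by PL/(AE) and the spring stretches by P/k; together these equal δ_free.
So P = δ_free / [L/(AE) + 1/k] = 1.683 / [ 1275/(1200×116×10³) + 1/(6400) ].
P = 1.683 / 0.0001654 = 10170 N.
σ = P/A = 10170/1200 = 8.479 MPa.

σ ≈ 8.48 MPa (tensile)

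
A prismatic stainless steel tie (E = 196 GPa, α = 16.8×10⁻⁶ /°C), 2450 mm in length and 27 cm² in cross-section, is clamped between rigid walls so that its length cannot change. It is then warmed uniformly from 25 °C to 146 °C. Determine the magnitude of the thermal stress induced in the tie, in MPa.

σ ≈ 398 MPa (compressive)

Because both ends are immovable the net strain is zero, and the suppressed thermal strain is αΔT = 16.8×10⁻⁶ × 121 = 2032.8×10⁻⁶.
The stress required to suppress this strain is σ = Eε = 196×10³ × 2032.8×10⁻⁶ = 398.4 MPa, compressive since the tie is trying to expand.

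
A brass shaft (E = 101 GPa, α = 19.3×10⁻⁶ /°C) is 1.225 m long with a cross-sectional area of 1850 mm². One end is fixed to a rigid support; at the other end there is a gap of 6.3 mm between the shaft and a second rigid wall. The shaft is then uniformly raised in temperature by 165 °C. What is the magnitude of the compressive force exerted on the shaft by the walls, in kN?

P ≈ 0 kN

Free thermal elongation = αΔT L = 19.3×10⁻⁶ × 165 × 1225 = 3.901 mm.
This is smaller than the 6.3 mm clearance, so the shaft expands freely without reaching the stop — the stress is zero.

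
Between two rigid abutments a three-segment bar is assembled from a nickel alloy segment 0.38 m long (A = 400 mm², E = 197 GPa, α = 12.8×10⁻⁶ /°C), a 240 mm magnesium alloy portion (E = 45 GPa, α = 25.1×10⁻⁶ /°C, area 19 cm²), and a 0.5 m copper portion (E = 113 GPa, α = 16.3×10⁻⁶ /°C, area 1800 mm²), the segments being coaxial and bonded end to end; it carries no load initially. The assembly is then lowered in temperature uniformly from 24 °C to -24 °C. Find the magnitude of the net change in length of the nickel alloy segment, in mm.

|ΔL| ≈ 0.203 mm

Free thermal contraction of the whole bar: Σ αᵢΔT Lᵢ = 12.8×10⁻⁶×48×380 + 25.1×10⁻⁶×48×240 + 16.3×10⁻⁶×48×500 = 0.9138 mm.
The walls prevent any net length change, so an axial force P (same in every segment) develops. Compatibility: P · Σ Lᵢ/(AᵢEᵢ) = δ_free.
Σ Lᵢ/(AᵢEᵢ) = 380/(400×197×10³) + 240/(1900×45×10³) + 500/(1800×113×10³) = 1.009×10⁻⁵ mm/N.
So P = 0.9138 / 1.009×10⁻⁵ = 90.59 kN, tensile.
For the nickel alloy segment, free thermal change = 12.8×10⁻⁶×48×380 = 0.2335 mm and elastic change from P = 90590×380/(400×197×10³) = 0.4369 mm; these oppose, so the net change is 0.203 mm (segment lengthens).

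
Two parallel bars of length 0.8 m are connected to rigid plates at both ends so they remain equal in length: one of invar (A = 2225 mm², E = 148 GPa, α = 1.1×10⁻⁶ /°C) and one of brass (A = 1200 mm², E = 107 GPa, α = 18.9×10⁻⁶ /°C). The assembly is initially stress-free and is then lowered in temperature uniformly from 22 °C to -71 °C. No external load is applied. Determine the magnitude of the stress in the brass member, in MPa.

The brass has the larger α, so on cooling it would change length more than the invar if both were free. The rigid plates force a common final length, so the brass is put into tension and the invar into compression, with equal and opposite forces P (no external load).
Compatibility of the two members (thermal + elastic change equal): (α₁ − α₂)ΔT = P·[1/(A₁E₁) + 1/(A₂E₂)].
|α₁ − α₂|·ΔT = 17.8×10⁻⁶ × 93 = 0.001655.
1/(A₁E₁) + 1/(A₂E₂) = 1/(2225×148×10³) + 1/(1200×107×10³) = 1.082×10⁻⁸ N⁻¹.
So P = 0.001655 / 1.082×10⁻⁸ = 152.9 kN.
σ_{brass} = P/A₂ = 152900/1200 = 127.4 MPa, tensile.

σ ≈ 127 MPa (tensile)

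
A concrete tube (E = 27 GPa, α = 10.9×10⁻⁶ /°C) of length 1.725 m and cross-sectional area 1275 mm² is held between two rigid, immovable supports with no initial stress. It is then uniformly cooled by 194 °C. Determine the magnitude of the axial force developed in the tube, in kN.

P ≈ 72.8 kN (tensile)

Full restraint means ε = 0, so the stress is σ = EαΔT = 27×10³ × 10.9×10⁻⁶ × 194 = 57.09 MPa.
P = AEαΔT = 1275 × 27×10³ × 10.9×10⁻⁶ × 194 = 72.8 kN (tensile).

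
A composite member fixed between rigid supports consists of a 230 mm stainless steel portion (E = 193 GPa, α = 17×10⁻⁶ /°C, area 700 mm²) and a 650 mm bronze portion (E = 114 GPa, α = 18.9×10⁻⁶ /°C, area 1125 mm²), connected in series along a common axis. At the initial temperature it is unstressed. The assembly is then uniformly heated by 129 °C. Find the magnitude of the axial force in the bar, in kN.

P ≈ 309 kN (compressive)

With the walls removed the bar would change length by δ_free = Σ αᵢΔT Lᵢ = 17×10⁻⁶×129×230 + 18.9×10⁻⁶×129×650 = 2.089 mm.
The rigid supports impose zero overall length change; the single axial force P common to all segments must satisfy P Σ Lᵢ/(AᵢEᵢ) = δ_free.
The series flexibility is Σ Lᵢ/(AᵢEᵢ) = 230/(700×193×10³) + 650/(1125×114×10³) = 6.771×10⁻⁶ mm/N.
P = 2.089 / 6.771×10⁻⁶ = 308600 N = 308.6 kN, compressive.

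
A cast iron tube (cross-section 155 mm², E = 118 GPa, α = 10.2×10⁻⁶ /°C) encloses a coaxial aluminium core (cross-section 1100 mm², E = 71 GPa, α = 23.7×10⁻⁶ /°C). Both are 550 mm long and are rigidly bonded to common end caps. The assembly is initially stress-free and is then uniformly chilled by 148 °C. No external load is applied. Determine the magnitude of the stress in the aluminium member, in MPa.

σ ≈ 26.9 MPa (tensile)

Both members must finish at the same length. With the larger α, the aluminium tends to over-contract; the plates restrain it, putting the aluminium in tension and the cast iron in compression. With no external load the two internal forces are equal and opposite, magnitude P.
Compatibility of the two members (thermal + elastic change equal): (α₁ − α₂)ΔT = P·[1/(A₁E₁) + 1/(A₂E₂)].
|α₁ − α₂|·ΔT = 13.5×10⁻⁶ × 148 = 0.001998.
1/(A₁E₁) + 1/(A₂E₂) = 1/(155×118×10³) + 1/(1100×71×10³) = 6.748×10⁻⁸ N⁻¹.
So P = 0.001998 / 6.748×10⁻⁸ = 29.61 kN.
σ_{aluminium} = P/A₂ = 29610/1100 = 26.92 MPa, tensile.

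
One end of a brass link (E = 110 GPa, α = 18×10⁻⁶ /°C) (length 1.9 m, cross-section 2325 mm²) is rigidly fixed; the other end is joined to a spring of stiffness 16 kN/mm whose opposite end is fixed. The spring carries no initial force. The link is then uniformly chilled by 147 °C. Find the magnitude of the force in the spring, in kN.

P ≈ 71.9 kN

If the spring were absent the link would shorten by αΔT L = 18×10⁻⁶ × 147 × 1900 = 5.027 mm.
Let P be the tensile force in the spring. The link extends elastically by PL/(AE) and the spring stretches by P/k; together these equal δ_free.
So P = δ_free / [L/(AE) + 1/k] = 5.027 / [ 1900/(2325×110×10³) + 1/(16×10³) ].
P = 5.027 / 6.993×10⁻⁵ = 71890 N.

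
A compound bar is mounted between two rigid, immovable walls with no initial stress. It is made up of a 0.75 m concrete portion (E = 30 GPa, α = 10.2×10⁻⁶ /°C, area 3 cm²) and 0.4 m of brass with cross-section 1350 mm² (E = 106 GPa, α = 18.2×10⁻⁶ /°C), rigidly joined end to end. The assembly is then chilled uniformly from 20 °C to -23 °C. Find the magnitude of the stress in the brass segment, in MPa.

If the supports were absent, the total length change would be Σ αᵢΔT Lᵢ = 10.2×10⁻⁶×43×750 + 18.2×10⁻⁶×43×400 = 0.642 mm.
The walls prevent any net length change, so an axial force P (same in every segment) develops. Compatibility: P · Σ Lᵢ/(AᵢEᵢ) = δ_free.
Σ Lᵢ/(AᵢEᵢ) = 750/(300×30×10³) + 400/(1350×106×10³) = 8.613×10⁻⁵ mm/N.
P = 0.642 / 8.613×10⁻⁵ = 7454 N = 7.454 kN, tensile.
σ_{brass} = P / A = 7454 / 1350 = 5.521 MPa.

σ ≈ 5.52 MPa (tensile)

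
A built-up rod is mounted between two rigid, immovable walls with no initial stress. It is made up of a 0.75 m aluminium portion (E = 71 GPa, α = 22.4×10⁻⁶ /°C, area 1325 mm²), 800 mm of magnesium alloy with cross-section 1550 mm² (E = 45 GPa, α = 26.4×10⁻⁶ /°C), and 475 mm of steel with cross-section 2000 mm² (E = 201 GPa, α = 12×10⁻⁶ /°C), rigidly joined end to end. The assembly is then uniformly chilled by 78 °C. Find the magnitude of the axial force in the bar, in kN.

If the supports were absent, the total length change would be Σ αᵢΔT Lᵢ = 22.4×10⁻⁶×78×750 + 26.4×10⁻⁶×78×800 + 12×10⁻⁶×78×475 = 3.402 mm.
The rigid supports impose zero overall length change; the single axial force P common to all segments must satisfy P Σ Lᵢ/(AᵢEᵢ) = δ_free.
The series flexibility is Σ Lᵢ/(AᵢEᵢ) = 750/(1325×71×10³) + 800/(1550×45×10³) + 475/(2000×201×10³) = 2.062×10⁻⁵ mm/N.
P = 3.402 / 2.062×10⁻⁵ = 165000 N = 165 kN, tensile.

P ≈ 165 kN (tensile)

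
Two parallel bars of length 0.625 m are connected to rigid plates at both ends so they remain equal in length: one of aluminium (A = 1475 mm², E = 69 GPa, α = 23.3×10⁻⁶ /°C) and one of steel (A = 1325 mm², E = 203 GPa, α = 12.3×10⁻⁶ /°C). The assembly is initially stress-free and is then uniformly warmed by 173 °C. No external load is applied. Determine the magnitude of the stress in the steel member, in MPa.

The aluminium has the larger α, so on heating it would change length more than the steel if both were free. The rigid plates force a common final length, so the aluminium is put into compression and the steel into tension, with equal and opposite forces P (no external load).
Equating the net (thermal + elastic) strains gives |α₁ − α₂|·ΔT = P·[1/(A₁E₁) + 1/(A₂E₂)].
|α₁ − α₂|·ΔT = 11×10⁻⁶ × 173 = 0.001903.
1/(A₁E₁) + 1/(A₂E₂) = 1/(1475×69×10³) + 1/(1325×203×10³) = 1.354×10⁻⁸ N⁻¹.
P = 0.001903 / 1.354×10⁻⁸ = 140500 N = 140.5 kN.
σ_{steel} = P/A₂ = 140500/1325 = 106 MPa, tensile.

σ ≈ 106 MPa (tensile)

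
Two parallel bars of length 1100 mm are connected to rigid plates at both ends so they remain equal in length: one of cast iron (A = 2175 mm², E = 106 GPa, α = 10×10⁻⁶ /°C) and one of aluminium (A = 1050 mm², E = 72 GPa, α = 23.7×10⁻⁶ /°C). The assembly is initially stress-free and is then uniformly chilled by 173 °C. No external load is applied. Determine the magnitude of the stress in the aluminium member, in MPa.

Both members must finish at the same length. With the larger α, the aluminium tends to over-contract; the plates restrain it, putting the aluminium in tension and the cast iron in compression. With no external load the two internal forces are equal and opposite, magnitude P.
Equating the net (thermal + elastic) strains gives |α₁ − α₂|·ΔT = P·[1/(A₁E₁) + 1/(A₂E₂)].
|α₁ − α₂|·ΔT = 13.7×10⁻⁶ × 173 = 0.00237.
1/(A₁E₁) + 1/(A₂E₂) = 1/(2175×106×10³) + 1/(1050×72×10³) = 1.756×10⁻⁸ N⁻¹.
So P = 0.00237 / 1.756×10⁻⁸ = 134.9 kN.
σ_{aluminium} = P/A₂ = 134900/1050 = 128.5 MPa, tensile.

σ ≈ 129 MPa (tensile)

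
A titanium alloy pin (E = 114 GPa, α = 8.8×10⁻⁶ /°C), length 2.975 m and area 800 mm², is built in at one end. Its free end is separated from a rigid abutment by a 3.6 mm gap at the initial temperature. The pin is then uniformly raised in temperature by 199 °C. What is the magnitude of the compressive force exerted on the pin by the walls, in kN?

If the wall were absent the pin would grow by αΔT L = 8.8×10⁻⁶ × 199 × 2975 = 5.21 mm.
The gap closes (δ_free > 3.6 mm) and the wall then resists a further 5.21 − 3.6 = 1.61 mm of expansion.
Compatibility: PL/(AE) = 1.61 mm, so σ = P/A = E × (1.61/2975) = 61.69 MPa.
Force on the wall = σA = 61.69 × 800 mm² = 49.35 kN.

P ≈ 49.3 kN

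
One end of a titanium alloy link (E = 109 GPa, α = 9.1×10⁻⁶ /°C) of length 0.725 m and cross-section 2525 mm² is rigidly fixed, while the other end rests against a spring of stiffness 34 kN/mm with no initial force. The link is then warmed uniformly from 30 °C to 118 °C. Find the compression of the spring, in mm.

δ ≈ 0.533 mm

If the spring were absent the link would lengthen by αΔT L = 9.1×10⁻⁶ × 88 × 725 = 0.5806 mm.
With a force P in the spring, the elastic change of the link is PL/(AE) and that of the spring is P/k; compatibility requires their sum to equal δ_free.
So P = δ_free / [L/(AE) + 1/k] = 0.5806 / [ 725/(2525×109×10³) + 1/(34×10³) ].
P = 0.5806 / 3.205×10⁻⁵ = 18120 N.
Spring compression = P/k = 18120/(34×10³) = 0.5329 mm.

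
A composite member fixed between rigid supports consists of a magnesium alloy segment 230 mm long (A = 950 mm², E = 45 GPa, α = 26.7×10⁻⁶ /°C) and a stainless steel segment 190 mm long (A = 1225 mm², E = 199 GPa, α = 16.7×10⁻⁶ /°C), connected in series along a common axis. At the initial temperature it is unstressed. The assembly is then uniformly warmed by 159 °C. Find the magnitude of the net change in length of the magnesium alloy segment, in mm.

With the walls removed the bar would change length by δ_free = Σ αᵢΔT Lᵢ = 26.7×10⁻⁶×159×230 + 16.7×10⁻⁶×159×190 = 1.481 mm.
The walls prevent any net length change, so an axial force P (same in every segment) develops. Compatibility: P · Σ Lᵢ/(AᵢEᵢ) = δ_free.
Σ Lᵢ/(AᵢEᵢ) = 230/(950×45×10³) + 190/(1225×199×10³) = 6.16×10⁻⁶ mm/N.
Hence P = δ_free / Σ(L/AE) = 1.481/6.16×10⁻⁶ = 240.4 kN (compressive).
For the magnesium alloy segment, free thermal change = 26.7×10⁻⁶×159×230 = 0.9764 mm and elastic change from P = 240400×230/(950×45×10³) = 1.294 mm; these oppose, so the net change is 0.317 mm (segment shortens).

|ΔL| ≈ 0.317 mm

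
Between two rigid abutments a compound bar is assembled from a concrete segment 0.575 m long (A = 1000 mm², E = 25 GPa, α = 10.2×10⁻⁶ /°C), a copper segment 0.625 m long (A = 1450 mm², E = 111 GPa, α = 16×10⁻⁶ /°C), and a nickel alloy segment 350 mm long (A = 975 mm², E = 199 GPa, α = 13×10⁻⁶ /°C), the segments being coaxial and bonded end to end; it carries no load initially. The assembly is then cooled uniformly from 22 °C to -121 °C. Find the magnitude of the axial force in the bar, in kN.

Free thermal contraction of the whole bar: Σ αᵢΔT Lᵢ = 10.2×10⁻⁶×143×575 + 16×10⁻⁶×143×625 + 13×10⁻⁶×143×350 = 2.919 mm.
Since the ends are fixed, an axial force P builds up, equal in every segment, with P · Σ Lᵢ/(AᵢEᵢ) = δ_free.
Σ Lᵢ/(AᵢEᵢ) = 575/(1000×25×10³) + 625/(1450×111×10³) + 350/(975×199×10³) = 2.869×10⁻⁵ mm/N.
Hence P = δ_free / Σ(L/AE) = 2.919/2.869×10⁻⁵ = 101.8 kN (tensile).

P ≈ 102 kN (tensile)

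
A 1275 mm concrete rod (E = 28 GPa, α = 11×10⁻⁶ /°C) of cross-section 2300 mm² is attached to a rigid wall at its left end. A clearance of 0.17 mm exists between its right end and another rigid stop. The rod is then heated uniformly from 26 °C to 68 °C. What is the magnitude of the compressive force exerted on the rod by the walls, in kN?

P ≈ 21.2 kN

Free thermal elongation = αΔT L = 11×10⁻⁶ × 42 × 1275 = 0.589 mm.
The gap closes (δ_free > 0.17 mm) and the wall then resists a further 0.589 − 0.17 = 0.419 mm of expansion.
Compatibility: PL/(AE) = 0.419 mm, so σ = P/A = E × (0.419/1275) = 9.203 MPa.
P = σA = 9.203 × 2300 = 21.17 kN.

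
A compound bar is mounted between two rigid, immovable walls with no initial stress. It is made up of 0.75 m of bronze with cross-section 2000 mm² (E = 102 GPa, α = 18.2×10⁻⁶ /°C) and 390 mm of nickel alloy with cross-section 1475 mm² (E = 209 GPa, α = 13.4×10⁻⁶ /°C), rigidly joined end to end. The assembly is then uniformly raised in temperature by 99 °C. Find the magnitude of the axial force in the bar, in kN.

If the supports were absent, the total length change would be Σ αᵢΔT Lᵢ = 18.2×10⁻⁶×99×750 + 13.4×10⁻⁶×99×390 = 1.869 mm.
Since the ends are fixed, an axial force P builds up, equal in every segment, with P · Σ Lᵢ/(AᵢEᵢ) = δ_free.
Σ Lᵢ/(AᵢEᵢ) = 750/(2000×102×10³) + 390/(1475×209×10³) = 4.942×10⁻⁶ mm/N.
Hence P = δ_free / Σ(L/AE) = 1.869/4.942×10⁻⁶ = 378.2 kN (compressive).

P ≈ 378 kN (compressive)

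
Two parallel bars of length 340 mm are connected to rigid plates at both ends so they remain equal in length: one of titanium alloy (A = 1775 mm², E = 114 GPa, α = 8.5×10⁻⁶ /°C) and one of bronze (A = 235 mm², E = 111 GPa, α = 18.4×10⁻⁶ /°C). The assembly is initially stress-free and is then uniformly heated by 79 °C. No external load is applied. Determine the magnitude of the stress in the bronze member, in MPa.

σ ≈ 76.9 MPa (compressive)

Both members must finish at the same length. With the larger α, the bronze tends to over-expand; the plates restrain it, putting the bronze in compression and the titanium alloy in tension. With no external load the two internal forces are equal and opposite, magnitude P.
Compatibility of the two members (thermal + elastic change equal): (α₁ − α₂)ΔT = P·[1/(A₁E₁) + 1/(A₂E₂)].
|α₁ − α₂|·ΔT = 9.9×10⁻⁶ × 79 = 0.0007821.
1/(A₁E₁) + 1/(A₂E₂) = 1/(1775×114×10³) + 1/(235×111×10³) = 4.328×10⁻⁸ N⁻¹.
P = 0.0007821 / 4.328×10⁻⁸ = 18070 N = 18.07 kN.
σ_{bronze} = P/A₂ = 18070/235 = 76.9 MPa, compressive.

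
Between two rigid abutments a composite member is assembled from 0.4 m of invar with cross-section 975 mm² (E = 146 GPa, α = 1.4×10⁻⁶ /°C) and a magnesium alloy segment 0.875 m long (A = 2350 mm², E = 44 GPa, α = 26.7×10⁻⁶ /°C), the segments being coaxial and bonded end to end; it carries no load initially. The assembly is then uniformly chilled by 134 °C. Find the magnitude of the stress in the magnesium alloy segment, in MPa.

σ ≈ 121 MPa (tensile)

With the walls removed the bar would change length by δ_free = Σ αᵢΔT Lᵢ = 1.4×10⁻⁶×134×400 + 26.7×10⁻⁶×134×875 = 3.206 mm.
The walls prevent any net length change, so an axial force P (same in every segment) develops. Compatibility: P · Σ Lᵢ/(AᵢEᵢ) = δ_free.
Σ Lᵢ/(AᵢEᵢ) = 400/(975×146×10³) + 875/(2350×44×10³) = 1.127×10⁻⁵ mm/N.
P = 3.206 / 1.127×10⁻⁵ = 284400 N = 284.4 kN, tensile.
σ_{magnesium alloy} = P / A = 284400 / 2350 = 121 MPa.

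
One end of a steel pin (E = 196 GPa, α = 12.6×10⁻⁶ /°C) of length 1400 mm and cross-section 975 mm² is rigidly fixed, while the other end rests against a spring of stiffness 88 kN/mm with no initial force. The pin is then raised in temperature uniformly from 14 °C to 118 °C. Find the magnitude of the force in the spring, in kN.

The unrestrained thermal change is αΔT L = 12.6×10⁻⁶ × 104 × 1400 = 1.835 mm.
Let P be the compressive force at the spring. The pin shortens elastically by PL/(AE) and the spring compresses by P/k; together these equal δ_free.
P [ L/(AE) + 1/k ] = δ_free → P [ 1400/(975×196×10³) + 1/(88×10³) ] = 1.835.
P = 1.835 / 1.869×10⁻⁵ = 98160 N.

P ≈ 98.2 kN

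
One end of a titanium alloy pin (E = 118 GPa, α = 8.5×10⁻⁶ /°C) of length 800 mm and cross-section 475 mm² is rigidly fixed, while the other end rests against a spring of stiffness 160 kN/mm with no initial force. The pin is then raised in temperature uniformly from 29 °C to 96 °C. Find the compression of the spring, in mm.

The unrestrained thermal change is αΔT L = 8.5×10⁻⁶ × 67 × 800 = 0.4556 mm.
Let P be the compressive force at the spring. The pin shortens elastically by PL/(AE) and the spring compresses by P/k; together these equal δ_free.
P [ L/(AE) + 1/k ] = δ_free → P [ 800/(475×118×10³) + 1/(160×10³) ] = 0.4556.
P = 0.4556 / 2.052×10⁻⁵ = 22200 N.
Spring compression = P/k = 22200/(160×10³) = 0.1387 mm.

δ ≈ 0.139 mm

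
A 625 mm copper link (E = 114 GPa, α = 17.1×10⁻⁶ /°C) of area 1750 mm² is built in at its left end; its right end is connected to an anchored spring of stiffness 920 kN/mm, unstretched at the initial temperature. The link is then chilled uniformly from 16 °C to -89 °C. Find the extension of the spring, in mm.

δ ≈ 0.289 mm

Free thermal contraction: δ_free = αΔT L = 17.1×10⁻⁶ × 105 × 625 = 1.122 mm.
Let P be the tensile force in the spring. The link extends elastically by PL/(AE) and the spring stretches by P/k; together these equal δ_free.
P [ L/(AE) + 1/k ] = δ_free → P [ 625/(1750×114×10³) + 1/(920×10³) ] = 1.122.
P = 1.122 / 4.22×10⁻⁶ = 265900 N.
Spring extension = P/k = 265900/(920×10³) = 0.2891 mm.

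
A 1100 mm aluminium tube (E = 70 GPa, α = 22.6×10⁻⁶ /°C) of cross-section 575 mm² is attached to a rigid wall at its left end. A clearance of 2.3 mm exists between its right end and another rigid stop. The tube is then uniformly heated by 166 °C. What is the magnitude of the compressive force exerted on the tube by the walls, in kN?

P ≈ 66.8 kN

If the wall were absent the tube would grow by αΔT L = 22.6×10⁻⁶ × 166 × 1100 = 4.127 mm.
The gap closes (δ_free > 2.3 mm) and the wall then resists a further 4.127 − 2.3 = 1.827 mm of expansion.
Compatibility: PL/(AE) = 1.827 mm, so σ = P/A = E × (1.827/1100) = 116.2 MPa.
P = σA = 116.2 × 575 = 66.84 kN.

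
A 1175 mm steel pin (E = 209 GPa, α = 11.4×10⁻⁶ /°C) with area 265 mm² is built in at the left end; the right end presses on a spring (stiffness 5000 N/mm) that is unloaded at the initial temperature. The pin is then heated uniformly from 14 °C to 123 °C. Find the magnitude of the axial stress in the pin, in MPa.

Free thermal expansion: δ_free = αΔT L = 11.4×10⁻⁶ × 109 × 1175 = 1.46 mm.
Let P be the compressive force at the spring. The pin shortens elastically by PL/(AE) and the spring compresses by P/k; together these equal δ_free.
P [ L/(AE) + 1/k ] = δ_free → P [ 1175/(265×209×10³) + 1/(5000) ] = 1.46.
P = 1.46 / 0.0002212 = 6600 N.
σ = P/A = 6600/265 = 24.91 MPa.

σ ≈ 24.9 MPa (compressive)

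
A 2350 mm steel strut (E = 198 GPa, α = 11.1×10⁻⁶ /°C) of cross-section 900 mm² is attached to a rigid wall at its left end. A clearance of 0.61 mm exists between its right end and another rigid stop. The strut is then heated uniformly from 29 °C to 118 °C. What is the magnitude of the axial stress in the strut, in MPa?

Unrestrained expansion: δ_free = αΔT L = 11.1×10⁻⁶ × 89 × 2350 = 2.322 mm.
This exceeds the 0.61 mm gap, so the wall pushes back. The portion of expansion that must be recovered elastically is δ_free − gap = 2.322 − 0.61 = 1.712 mm.
That suppressed elongation corresponds to σ = E·Δ/L = 198×10³ × 1.712/2350 = 144.2 MPa.

σ ≈ 144 MPa (compressive)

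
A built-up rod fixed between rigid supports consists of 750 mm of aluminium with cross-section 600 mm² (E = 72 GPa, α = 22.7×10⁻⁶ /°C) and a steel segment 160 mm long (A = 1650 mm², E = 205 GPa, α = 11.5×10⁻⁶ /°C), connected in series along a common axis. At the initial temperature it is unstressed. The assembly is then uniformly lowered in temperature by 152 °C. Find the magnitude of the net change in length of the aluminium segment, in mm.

|ΔL| ≈ 0.204 mm

Free thermal contraction of the whole bar: Σ αᵢΔT Lᵢ = 22.7×10⁻⁶×152×750 + 11.5×10⁻⁶×152×160 = 2.867 mm.
The rigid supports impose zero overall length change; the single axial force P common to all segments must satisfy P Σ Lᵢ/(AᵢEᵢ) = δ_free.
Σ Lᵢ/(AᵢEᵢ) = 750/(600×72×10³) + 160/(1650×205×10³) = 1.783×10⁻⁵ mm/N.
Hence P = δ_free / Σ(L/AE) = 2.867/1.783×10⁻⁵ = 160.8 kN (tensile).
For the aluminium segment, free thermal change = 22.7×10⁻⁶×152×750 = 2.588 mm and elastic change from P = 160800×750/(600×72×10³) = 2.791 mm; these oppose, so the net change is 0.204 mm (segment lengthens).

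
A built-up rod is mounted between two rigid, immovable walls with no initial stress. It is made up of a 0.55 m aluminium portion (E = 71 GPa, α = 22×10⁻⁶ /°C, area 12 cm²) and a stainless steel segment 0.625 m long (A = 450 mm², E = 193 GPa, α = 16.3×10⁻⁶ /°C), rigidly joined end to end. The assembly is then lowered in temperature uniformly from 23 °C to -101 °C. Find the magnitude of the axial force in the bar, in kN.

Free thermal contraction of the whole bar: Σ αᵢΔT Lᵢ = 22×10⁻⁶×124×550 + 16.3×10⁻⁶×124×625 = 2.764 mm.
Since the ends are fixed, an axial force P builds up, equal in every segment, with P · Σ Lᵢ/(AᵢEᵢ) = δ_free.
Σ Lᵢ/(AᵢEᵢ) = 550/(1200×71×10³) + 625/(450×193×10³) = 1.365×10⁻⁵ mm/N.
P = 2.764 / 1.365×10⁻⁵ = 202400 N = 202.4 kN, tensile.

P ≈ 202 kN (tensile)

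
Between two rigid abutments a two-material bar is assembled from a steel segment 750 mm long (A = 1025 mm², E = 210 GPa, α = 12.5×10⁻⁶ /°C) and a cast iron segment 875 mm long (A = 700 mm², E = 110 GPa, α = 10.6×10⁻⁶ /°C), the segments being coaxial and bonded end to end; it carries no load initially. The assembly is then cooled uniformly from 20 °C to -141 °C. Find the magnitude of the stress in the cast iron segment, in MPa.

Free thermal contraction of the whole bar: Σ αᵢΔT Lᵢ = 12.5×10⁻⁶×161×750 + 10.6×10⁻⁶×161×875 = 3.003 mm.
The walls prevent any net length change, so an axial force P (same in every segment) develops. Compatibility: P · Σ Lᵢ/(AᵢEᵢ) = δ_free.
The series flexibility is Σ Lᵢ/(AᵢEᵢ) = 750/(1025×210×10³) + 875/(700×110×10³) = 1.485×10⁻⁵ mm/N.
P = 3.003 / 1.485×10⁻⁵ = 202200 N = 202.2 kN, tensile.
σ_{cast iron} = P / A = 202200 / 700 = 288.9 MPa.

σ ≈ 289 MPa (tensile)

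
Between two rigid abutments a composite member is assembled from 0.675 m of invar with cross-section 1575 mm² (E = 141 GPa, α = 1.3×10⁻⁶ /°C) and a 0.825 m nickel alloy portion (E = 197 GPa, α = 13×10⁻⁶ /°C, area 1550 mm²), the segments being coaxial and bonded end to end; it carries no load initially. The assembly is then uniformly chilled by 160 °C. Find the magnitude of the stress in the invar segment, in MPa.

With the walls removed the bar would change length by δ_free = Σ αᵢΔT Lᵢ = 1.3×10⁻⁶×160×675 + 13×10⁻⁶×160×825 = 1.856 mm.
Since the ends are fixed, an axial force P builds up, equal in every segment, with P · Σ Lᵢ/(AᵢEᵢ) = δ_free.
The series flexibility is Σ Lᵢ/(AᵢEᵢ) = 675/(1575×141×10³) + 825/(1550×197×10³) = 5.741×10⁻⁶ mm/N.
Hence P = δ_free / Σ(L/AE) = 1.856/5.741×10⁻⁶ = 323.3 kN (tensile).
σ_{invar} = P / A = 323300 / 1575 = 205.3 MPa.

σ ≈ 205 MPa (tensile)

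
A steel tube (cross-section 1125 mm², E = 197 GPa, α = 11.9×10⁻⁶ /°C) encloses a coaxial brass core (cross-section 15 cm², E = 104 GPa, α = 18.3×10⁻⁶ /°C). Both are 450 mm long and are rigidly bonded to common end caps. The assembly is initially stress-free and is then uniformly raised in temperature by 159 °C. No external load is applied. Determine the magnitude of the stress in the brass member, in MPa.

The brass has the larger α, so on heating it would change length more than the steel if both were free. The rigid plates force a common final length, so the brass is put into compression and the steel into tension, with equal and opposite forces P (no external load).
Setting the final lengths equal and cancelling L: (α₁ − α₂)ΔT = P/(A₁E₁) + P/(A₂E₂).
|α₁ − α₂|·ΔT = 6.4×10⁻⁶ × 159 = 0.001018.
1/(A₁E₁) + 1/(A₂E₂) = 1/(1125×197×10³) + 1/(1500×104×10³) = 1.092×10⁻⁸ N⁻¹.
So P = 0.001018 / 1.092×10⁻⁸ = 93.17 kN.
σ_{brass} = P/A₂ = 93170/1500 = 62.11 MPa, compressive.

σ ≈ 62.1 MPa (compressive)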